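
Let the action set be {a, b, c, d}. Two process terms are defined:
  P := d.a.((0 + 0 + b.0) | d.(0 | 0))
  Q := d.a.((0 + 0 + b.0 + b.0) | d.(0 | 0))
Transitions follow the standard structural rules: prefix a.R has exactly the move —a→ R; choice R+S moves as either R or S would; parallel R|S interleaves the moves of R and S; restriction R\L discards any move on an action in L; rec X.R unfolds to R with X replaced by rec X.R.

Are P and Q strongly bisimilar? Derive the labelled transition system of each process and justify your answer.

P ~ Q

P's transition system — 6 states:
  u0 = d.a.((0 + 0 + b.0) | d.(0 | 0)) ⊢ =d=> u1
  u1 = a.((0 + 0 + b.0) | d.(0 | 0)) ⊢ =a=> u2
  u2 = (0 + 0 + b.0) | d.(0 | 0) ⊢ =b=> u3, =d=> u4
  u3 = 0 | d.(0 | 0) ⊢ =d=> u5
  u4 = (0 + 0 + b.0) | (0 | 0) ⊢ =b=> u5
  u5 = 0 | (0 | 0) ⊢ ∅
Q's transition system — 6 states:
  v0 = d.a.((0 + 0 + b.0 + b.0) | d.(0 | 0)) ⊢ =d=> v1
  v1 = a.((0 + 0 + b.0 + b.0) | d.(0 | 0)) ⊢ =a=> v2
  v2 = (0 + 0 + b.0 + b.0) | d.(0 | 0) ⊢ =b=> v3, =d=> v4
  v3 = 0 | d.(0 | 0) ⊢ =d=> v5
  v4 = (0 + 0 + b.0 + b.0) | (0 | 0) ⊢ =b=> v5
  v5 = 0 | (0 | 0) ⊢ ∅
Coarsest stable partition (strong bisimilarity classes):
  B0 = {u0, v0}
  B1 = {u1, v1}
  B2 = {u2, v2}
  B3 = {u4, v4}
  B4 = {u5, v5}
  B5 = {u3, v3}
u0 ∈ B0, v0 ∈ B0 → same block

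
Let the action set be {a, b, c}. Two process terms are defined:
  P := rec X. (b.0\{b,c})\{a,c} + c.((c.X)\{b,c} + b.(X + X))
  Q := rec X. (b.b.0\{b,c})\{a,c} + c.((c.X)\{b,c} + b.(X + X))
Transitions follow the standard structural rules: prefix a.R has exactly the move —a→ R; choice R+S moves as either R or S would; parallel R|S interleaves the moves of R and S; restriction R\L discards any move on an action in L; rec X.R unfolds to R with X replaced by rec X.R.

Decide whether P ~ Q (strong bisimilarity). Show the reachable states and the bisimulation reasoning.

P ≁ Q

LTS(P): 4 reachable states
  p0 = rec X. (b.0\{b,c})\{a,c} + c.((c.X)\{b,c} + b.(X + X)) | -b-> p1, -c-> p2
  p1 = 0\{b,c}\{a,c} | ·
  p2 = (c.(rec X. (b.0\{b,c})\{a,c} + c.((c.X)\{b,c} + b.(X + X))))\{b,c} + b.((rec X. (b.0\{b,c})\{a,c} + c.((c.X)\{b,c} + b.(X + X))) + (rec X. (b.0\{b,c})\{a,c} + c.((c.X)\{b,c} + b.(X + X)))) | -b-> p3
  p3 = (rec X. (b.0\{b,c})\{a,c} + c.((c.X)\{b,c} + b.(X + X))) + (rec X. (b.0\{b,c})\{a,c} + c.((c.X)\{b,c} + b.(X + X))) | -b-> p1, -c-> p2
LTS(Q): 5 reachable states
  q0 = rec X. (b.b.0\{b,c})\{a,c} + c.((c.X)\{b,c} + b.(X + X)) | -b-> q1, -c-> q2
  q1 = (b.0\{b,c})\{a,c} | -b-> q3
  q2 = (c.(rec X. (b.b.0\{b,c})\{a,c} + c.((c.X)\{b,c} + b.(X + X))))\{b,c} + b.((rec X. (b.b.0\{b,c})\{a,c} + c.((c.X)\{b,c} + b.(X + X))) + (rec X. (b.b.0\{b,c})\{a,c} + c.((c.X)\{b,c} + b.(X + X)))) | -b-> q4
  q3 = 0\{b,c}\{a,c} | ·
  q4 = (rec X. (b.b.0\{b,c})\{a,c} + c.((c.X)\{b,c} + b.(X + X))) + (rec X. (b.b.0\{b,c})\{a,c} + c.((c.X)\{b,c} + b.(X + X))) | -b-> q1, -c-> q2
Bisimilarity quotient blocks:
  B0 = {p0, p3}
  B1 = {p1, q3}
  B2 = {p2}
  B3 = {q0, q4}
  B4 = {q1}
  B5 = {q2}
p0 ∈ B0, q0 ∈ B3 → different blocks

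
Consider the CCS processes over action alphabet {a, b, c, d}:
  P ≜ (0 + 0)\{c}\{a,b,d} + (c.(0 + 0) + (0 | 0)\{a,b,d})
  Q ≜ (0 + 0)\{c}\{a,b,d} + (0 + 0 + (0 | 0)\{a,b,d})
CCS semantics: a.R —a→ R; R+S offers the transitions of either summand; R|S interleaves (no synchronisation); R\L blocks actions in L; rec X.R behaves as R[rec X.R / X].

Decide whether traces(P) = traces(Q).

NO — witness ⟨c⟩

LTS(P): 2 reachable states
  m0 = (0 + 0)\{c}\{a,b,d} + (c.(0 + 0) + (0 | 0)\{a,b,d}) | ··c··> m1
  m1 = 0 + 0 | stopped
LTS(Q): 1 reachable states
  n0 = (0 + 0)\{c}\{a,b,d} + (0 + 0 + (0 | 0)\{a,b,d}) | stopped
Run σ = ⟨c⟩ on P: start {m0}
  after c @ step 1: {m1}
  P completes σ.
Run σ = ⟨c⟩ on Q: start {n0}
  after c @ step 1: no successor for Q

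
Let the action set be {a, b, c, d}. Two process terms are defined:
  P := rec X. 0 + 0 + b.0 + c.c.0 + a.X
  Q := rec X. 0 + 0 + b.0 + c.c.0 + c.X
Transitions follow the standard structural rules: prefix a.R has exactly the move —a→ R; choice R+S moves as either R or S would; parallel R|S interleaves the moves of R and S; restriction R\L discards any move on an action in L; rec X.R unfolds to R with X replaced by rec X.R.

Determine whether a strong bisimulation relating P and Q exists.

P's transition system — 3 states:
  p0 = rec X. 0 + 0 + b.0 + c.c.0 + a.X ⊢ --a--▸ p0, --b--▸ p1, --c--▸ p2
  p1 = 0 ⊢ (no moves)
  p2 = c.0 ⊢ --c--▸ p1
Q's transition system — 3 states:
  q0 = rec X. 0 + 0 + b.0 + c.c.0 + c.X ⊢ --b--▸ q1, --c--▸ q0, --c--▸ q2
  q1 = 0 ⊢ (no moves)
  q2 = c.0 ⊢ --c--▸ q1
Coarsest stable partition (strong bisimilarity classes):
  B0 = {p0}
  B1 = {p2, q2}
  B2 = {p1, q1}
  B3 = {q0}
p0 ∈ B0, q0 ∈ B3 → different blocks

NO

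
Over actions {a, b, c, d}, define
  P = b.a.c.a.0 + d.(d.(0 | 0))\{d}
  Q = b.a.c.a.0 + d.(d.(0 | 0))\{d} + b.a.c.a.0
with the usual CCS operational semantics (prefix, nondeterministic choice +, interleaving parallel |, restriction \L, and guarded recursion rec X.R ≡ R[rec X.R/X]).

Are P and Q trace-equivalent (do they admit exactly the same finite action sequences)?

traces(P) = traces(Q)

P's transition system — 6 states:
  p0 = b.a.c.a.0 + d.(d.(0 | 0))\{d} | ··b··> p1, ··d··> p2
  p1 = a.c.a.0 | ··a··> p3
  p2 = (d.(0 | 0))\{d} | deadlocked
  p3 = c.a.0 | ··c··> p4
  p4 = a.0 | ··a··> p5
  p5 = 0 | deadlocked
Q's transition system — 6 states:
  q0 = b.a.c.a.0 + d.(d.(0 | 0))\{d} + b.a.c.a.0 | ··b··> q1, ··d··> q2
  q1 = a.c.a.0 | ··a··> q3
  q2 = (d.(0 | 0))\{d} | deadlocked
  q3 = c.a.0 | ··c··> q4
  q4 = a.0 | ··a··> q5
  q5 = 0 | deadlocked
Bisimilarity quotient blocks:
  B0 = {p0, q0}
  B1 = {p2, p5, q2, q5}
  B2 = {p1, q1}
  B3 = {p3, q3}
  B4 = {p4, q4}
p0 ∈ B0, q0 ∈ B0 → same block
Bisimilar ⇒ trace-equivalent.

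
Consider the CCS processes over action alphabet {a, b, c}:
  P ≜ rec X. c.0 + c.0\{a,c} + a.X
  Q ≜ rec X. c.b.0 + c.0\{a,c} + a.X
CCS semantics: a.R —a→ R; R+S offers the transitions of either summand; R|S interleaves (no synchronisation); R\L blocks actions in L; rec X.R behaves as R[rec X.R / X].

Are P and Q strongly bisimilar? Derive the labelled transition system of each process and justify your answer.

not bisimilar

Reachable graph of P (3 states):
  m0 = rec X. c.0 + c.0\{a,c} + a.X | —a→ m0, —c→ m1, —c→ m2
  m1 = 0 | (no moves)
  m2 = 0\{a,c} | (no moves)
Reachable graph of Q (4 states):
  n0 = rec X. c.b.0 + c.0\{a,c} + a.X | —a→ n0, —c→ n1, —c→ n2
  n1 = 0\{a,c} | (no moves)
  n2 = b.0 | —b→ n3
  n3 = 0 | (no moves)
Bisimilarity quotient blocks:
  B0 = {m0}
  B1 = {m1, m2, n1, n3}
  B2 = {n0}
  B3 = {n2}
m0 ∈ B0, n0 ∈ B2 → different blocks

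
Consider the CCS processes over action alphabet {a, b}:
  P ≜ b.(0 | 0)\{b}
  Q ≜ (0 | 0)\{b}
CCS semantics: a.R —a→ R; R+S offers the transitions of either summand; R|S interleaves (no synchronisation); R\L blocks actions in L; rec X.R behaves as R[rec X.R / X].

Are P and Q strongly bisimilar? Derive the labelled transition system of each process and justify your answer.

Reachable graph of P (2 states):
  p0 = b.(0 | 0)\{b} has moves =b=> p1
  p1 = (0 | 0)\{b} has moves ∅
Reachable graph of Q (1 states):
  q0 = (0 | 0)\{b} has moves ∅
Partition-refinement fixed point:
  B0 = {p0}
  B1 = {p1, q0}
p0 ∈ B0, q0 ∈ B1 → different blocks

P ≁ Q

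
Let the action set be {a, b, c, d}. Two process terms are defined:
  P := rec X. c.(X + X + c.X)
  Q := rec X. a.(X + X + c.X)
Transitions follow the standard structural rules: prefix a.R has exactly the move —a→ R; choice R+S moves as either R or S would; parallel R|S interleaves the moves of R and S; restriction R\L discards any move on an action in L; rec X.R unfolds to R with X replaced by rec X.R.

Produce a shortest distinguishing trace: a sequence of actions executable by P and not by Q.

c

Reachable graph of P (2 states):
  s0 = rec X. c.(X + X + c.X) | —c→ s1
  s1 = (rec X. c.(X + X + c.X)) + (rec X. c.(X + X + c.X)) + c.(rec X. c.(X + X + c.X)) | —c→ s0, —c→ s1
Reachable graph of Q (2 states):
  t0 = rec X. a.(X + X + c.X) | —a→ t1
  t1 = (rec X. a.(X + X + c.X)) + (rec X. a.(X + X + c.X)) + c.(rec X. a.(X + X + c.X)) | —a→ t1, —c→ t0
Executing c from P (initial set {s0}):
  step 1 (c): {s1}
  P completes σ.
Executing c from Q (initial set {t0}):
  step 1 (c): ∅  — Q cannot continue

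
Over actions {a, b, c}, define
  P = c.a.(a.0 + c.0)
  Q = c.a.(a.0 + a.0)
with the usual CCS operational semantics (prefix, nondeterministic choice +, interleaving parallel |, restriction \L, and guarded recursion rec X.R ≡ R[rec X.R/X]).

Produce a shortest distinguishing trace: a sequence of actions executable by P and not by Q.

Reachable graph of P (4 states):
  m0 = c.a.(a.0 + c.0) | =c=> m1
  m1 = a.(a.0 + c.0) | =a=> m2
  m2 = a.0 + c.0 | =a=> m3, =c=> m3
  m3 = 0 | ·
Reachable graph of Q (4 states):
  n0 = c.a.(a.0 + a.0) | =c=> n1
  n1 = a.(a.0 + a.0) | =a=> n2
  n2 = a.0 + a.0 | =a=> n3
  n3 = 0 | ·
Trace ⟨cac⟩ through P, begin at {m0}:
  step 1 (c): {m1}
  step 2 (a): {m2}
  step 3 (c): {m3}
  ✓ P
Trace ⟨cac⟩ through Q, begin at {n0}:
  step 1 (c): {n1}
  step 2 (a): {n2}
  step 3 (c): ∅  — Q cannot continue

cac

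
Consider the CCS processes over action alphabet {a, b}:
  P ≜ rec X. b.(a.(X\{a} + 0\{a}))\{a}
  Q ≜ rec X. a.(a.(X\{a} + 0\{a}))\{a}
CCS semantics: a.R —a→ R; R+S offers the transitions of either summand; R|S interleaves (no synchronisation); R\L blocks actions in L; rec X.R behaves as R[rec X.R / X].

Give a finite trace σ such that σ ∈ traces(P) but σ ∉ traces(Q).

LTS(P): 2 reachable states
  m0 = rec X. b.(a.(X\{a} + 0\{a}))\{a} | =b=> m1
  m1 = (a.((rec X. b.(a.(X\{a} + 0\{a}))\{a})\{a} + 0\{a}))\{a} | deadlocked
LTS(Q): 2 reachable states
  n0 = rec X. a.(a.(X\{a} + 0\{a}))\{a} | =a=> n1
  n1 = (a.((rec X. a.(a.(X\{a} + 0\{a}))\{a})\{a} + 0\{a}))\{a} | deadlocked
Run σ = ⟨b⟩ on P: start {m0}
  step 1 (b): {m1}
  — P admits the full trace.
Run σ = ⟨b⟩ on Q: start {n0}
  step 1 (b): ∅  — Q cannot continue

b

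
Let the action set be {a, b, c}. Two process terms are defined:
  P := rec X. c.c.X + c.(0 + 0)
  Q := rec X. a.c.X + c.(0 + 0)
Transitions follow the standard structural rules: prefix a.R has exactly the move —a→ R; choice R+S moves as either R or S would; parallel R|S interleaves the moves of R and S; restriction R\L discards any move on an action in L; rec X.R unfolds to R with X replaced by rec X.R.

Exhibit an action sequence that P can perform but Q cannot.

cc

Reachable graph of P (3 states):
  u0 = rec X. c.c.X + c.(0 + 0) → --c--▸ u1, --c--▸ u2
  u1 = 0 + 0 → ·
  u2 = c.(rec X. c.c.X + c.(0 + 0)) → --c--▸ u0
Reachable graph of Q (3 states):
  v0 = rec X. a.c.X + c.(0 + 0) → --a--▸ v1, --c--▸ v2
  v1 = c.(rec X. a.c.X + c.(0 + 0)) → --c--▸ v0
  v2 = 0 + 0 → ·
Run σ = ⟨cc⟩ on P: start {u0}
  [1] c ⇒ {u1, u2}
  [2] c ⇒ {u0}
  ✓ P
Run σ = ⟨cc⟩ on Q: start {v0}
  [1] c ⇒ {v2}
  [2] c ⇒ no successor for Q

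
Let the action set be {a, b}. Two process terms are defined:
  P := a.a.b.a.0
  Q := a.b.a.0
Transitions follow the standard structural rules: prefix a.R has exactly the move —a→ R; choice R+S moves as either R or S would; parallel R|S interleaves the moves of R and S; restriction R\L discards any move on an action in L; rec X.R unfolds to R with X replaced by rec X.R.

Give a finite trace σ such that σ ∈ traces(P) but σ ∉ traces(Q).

aa

LTS(P): 5 reachable states
  m0 = a.a.b.a.0 ⊢ --a--▸ m1
  m1 = a.b.a.0 ⊢ --a--▸ m2
  m2 = b.a.0 ⊢ --b--▸ m3
  m3 = a.0 ⊢ --a--▸ m4
  m4 = 0 ⊢ ·
LTS(Q): 4 reachable states
  n0 = a.b.a.0 ⊢ --a--▸ n1
  n1 = b.a.0 ⊢ --b--▸ n2
  n2 = a.0 ⊢ --a--▸ n3
  n3 = 0 ⊢ ·
Executing aa from P (initial set {m0}):
  [1] a ⇒ {m1}
  [2] a ⇒ {m2}
  ✓ P
Executing aa from Q (initial set {n0}):
  [1] a ⇒ {n1}
  [2] a ⇒ no successor for Q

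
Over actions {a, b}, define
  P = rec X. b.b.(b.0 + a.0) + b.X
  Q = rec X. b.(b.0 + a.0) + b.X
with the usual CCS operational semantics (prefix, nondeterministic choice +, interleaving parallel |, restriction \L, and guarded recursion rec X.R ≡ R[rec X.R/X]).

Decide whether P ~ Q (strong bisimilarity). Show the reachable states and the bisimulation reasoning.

not bisimilar

Reachable graph of P (4 states):
  u0 = rec X. b.b.(b.0 + a.0) + b.X ⊢ --b--▸ u0, --b--▸ u1
  u1 = b.(b.0 + a.0) ⊢ --b--▸ u2
  u2 = b.0 + a.0 ⊢ --a--▸ u3, --b--▸ u3
  u3 = 0 ⊢ stopped
Reachable graph of Q (3 states):
  v0 = rec X. b.(b.0 + a.0) + b.X ⊢ --b--▸ v0, --b--▸ v1
  v1 = b.0 + a.0 ⊢ --a--▸ v2, --b--▸ v2
  v2 = 0 ⊢ stopped
Bisimilarity quotient blocks:
  B0 = {u0}
  B1 = {u1}
  B2 = {u2, v1}
  B3 = {u3, v2}
  B4 = {v0}
u0 ∈ B0, v0 ∈ B4 → different blocks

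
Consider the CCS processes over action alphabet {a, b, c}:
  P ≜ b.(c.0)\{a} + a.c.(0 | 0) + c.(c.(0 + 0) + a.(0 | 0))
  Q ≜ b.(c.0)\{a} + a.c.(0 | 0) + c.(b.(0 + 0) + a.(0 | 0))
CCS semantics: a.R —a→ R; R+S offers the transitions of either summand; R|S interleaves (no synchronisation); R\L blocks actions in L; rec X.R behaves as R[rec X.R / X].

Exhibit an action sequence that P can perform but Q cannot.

Reachable graph of P (7 states):
  s0 = b.(c.0)\{a} + a.c.(0 | 0) + c.(c.(0 + 0) + a.(0 | 0)) | =a=> s1, =b=> s2, =c=> s3
  s1 = c.(0 | 0) | =c=> s4
  s2 = (c.0)\{a} | =c=> s5
  s3 = c.(0 + 0) + a.(0 | 0) | =a=> s4, =c=> s6
  s4 = 0 | 0 | stopped
  s5 = 0\{a} | stopped
  s6 = 0 + 0 | stopped
Reachable graph of Q (7 states):
  t0 = b.(c.0)\{a} + a.c.(0 | 0) + c.(b.(0 + 0) + a.(0 | 0)) | =a=> t1, =b=> t2, =c=> t3
  t1 = c.(0 | 0) | =c=> t4
  t2 = (c.0)\{a} | =c=> t5
  t3 = b.(0 + 0) + a.(0 | 0) | =a=> t4, =b=> t6
  t4 = 0 | 0 | stopped
  t5 = 0\{a} | stopped
  t6 = 0 + 0 | stopped
Trace ⟨cc⟩ through P, begin at {s0}:
  step 1 (c): {s3}
  step 2 (c): {s6}
  — P admits the full trace.
Trace ⟨cc⟩ through Q, begin at {t0}:
  step 1 (c): {t3}
  step 2 (c): no successor for Q

cc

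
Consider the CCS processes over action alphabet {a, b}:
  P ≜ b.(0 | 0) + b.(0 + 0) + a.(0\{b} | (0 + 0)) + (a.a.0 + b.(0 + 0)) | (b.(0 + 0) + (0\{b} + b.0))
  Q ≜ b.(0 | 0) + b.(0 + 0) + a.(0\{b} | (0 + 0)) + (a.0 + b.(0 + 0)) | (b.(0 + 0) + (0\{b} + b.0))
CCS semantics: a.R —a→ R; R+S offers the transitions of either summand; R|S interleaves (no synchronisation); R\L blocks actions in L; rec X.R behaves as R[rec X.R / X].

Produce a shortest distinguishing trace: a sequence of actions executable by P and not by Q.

aa

LTS(P): 14 reachable states
  m0 = b.(0 | 0) + b.(0 + 0) + a.(0\{b} | (0 + 0)) + (a.a.0 + b.(0 + 0)) | (b.(0 + 0) + (0\{b} + b.0)) | --a--▸ m1, --a--▸ m2, --b--▸ m3, --b--▸ m4, --b--▸ m5, --b--▸ m6, --b--▸ m7
  m1 = 0\{b} | (0 + 0) | (no moves)
  m2 = a.0 | (b.(0 + 0) + (0\{b} + b.0)) | --a--▸ m8, --b--▸ m10, --b--▸ m9
  m3 = (0 + 0) | (b.(0 + 0) + (0\{b} + b.0)) | --b--▸ m11, --b--▸ m12
  m4 = (a.a.0 + b.(0 + 0)) | (0 + 0) | --a--▸ m9, --b--▸ m11
  m5 = (a.a.0 + b.(0 + 0)) | 0 | --a--▸ m10, --b--▸ m12
  m6 = 0 + 0 | (no moves)
  m7 = 0 | 0 | (no moves)
  m8 = 0 | (b.(0 + 0) + (0\{b} + b.0)) | --b--▸ m13, --b--▸ m7
  m9 = a.0 | (0 + 0) | --a--▸ m13
  m10 = a.0 | 0 | --a--▸ m7
  m11 = (0 + 0) | (0 + 0) | (no moves)
  m12 = (0 + 0) | 0 | (no moves)
  m13 = 0 | (0 + 0) | (no moves)
LTS(Q): 11 reachable states
  n0 = b.(0 | 0) + b.(0 + 0) + a.(0\{b} | (0 + 0)) + (a.0 + b.(0 + 0)) | (b.(0 + 0) + (0\{b} + b.0)) | --a--▸ n1, --a--▸ n2, --b--▸ n3, --b--▸ n4, --b--▸ n5, --b--▸ n6, --b--▸ n7
  n1 = 0 | (b.(0 + 0) + (0\{b} + b.0)) | --b--▸ n7, --b--▸ n8
  n2 = 0\{b} | (0 + 0) | (no moves)
  n3 = (0 + 0) | (b.(0 + 0) + (0\{b} + b.0)) | --b--▸ n10, --b--▸ n9
  n4 = (a.0 + b.(0 + 0)) | (0 + 0) | --a--▸ n8, --b--▸ n9
  n5 = (a.0 + b.(0 + 0)) | 0 | --a--▸ n7, --b--▸ n10
  n6 = 0 + 0 | (no moves)
  n7 = 0 | 0 | (no moves)
  n8 = 0 | (0 + 0) | (no moves)
  n9 = (0 + 0) | (0 + 0) | (no moves)
  n10 = (0 + 0) | 0 | (no moves)
Run σ = ⟨aa⟩ on P: start {m0}
  step 1 (a): {m1, m2}
  step 2 (a): {m8}
  ✓ P
Run σ = ⟨aa⟩ on Q: start {n0}
  step 1 (a): {n1, n2}
  step 2 (a): no successor for Q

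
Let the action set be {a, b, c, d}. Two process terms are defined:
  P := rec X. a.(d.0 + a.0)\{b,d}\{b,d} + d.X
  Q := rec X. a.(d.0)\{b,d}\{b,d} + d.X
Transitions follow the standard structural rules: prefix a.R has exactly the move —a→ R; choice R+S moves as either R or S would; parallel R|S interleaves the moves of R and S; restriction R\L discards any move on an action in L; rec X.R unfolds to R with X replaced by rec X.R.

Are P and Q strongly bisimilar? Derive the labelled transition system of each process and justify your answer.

Reachable graph of P (3 states):
  p0 = rec X. a.(d.0 + a.0)\{b,d}\{b,d} + d.X has moves -a-> p1, -d-> p0
  p1 = (d.0 + a.0)\{b,d}\{b,d} has moves -a-> p2
  p2 = 0\{b,d}\{b,d} has moves ∅
Reachable graph of Q (2 states):
  q0 = rec X. a.(d.0)\{b,d}\{b,d} + d.X has moves -a-> q1, -d-> q0
  q1 = (d.0)\{b,d}\{b,d} has moves ∅
Partition-refinement fixed point:
  B0 = {p0}
  B1 = {p1}
  B2 = {p2, q1}
  B3 = {q0}
p0 ∈ B0, q0 ∈ B3 → different blocks

P ≁ Q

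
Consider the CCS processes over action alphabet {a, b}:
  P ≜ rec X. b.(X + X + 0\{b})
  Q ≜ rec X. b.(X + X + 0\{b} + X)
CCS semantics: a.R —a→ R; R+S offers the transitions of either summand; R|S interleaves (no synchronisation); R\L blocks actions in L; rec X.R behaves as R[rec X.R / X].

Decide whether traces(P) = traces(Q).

trace-equivalent

P's transition system — 2 states:
  p0 = rec X. b.(X + X + 0\{b}) has moves =b=> p1
  p1 = (rec X. b.(X + X + 0\{b})) + (rec X. b.(X + X + 0\{b})) + 0\{b} has moves =b=> p1
Q's transition system — 2 states:
  q0 = rec X. b.(X + X + 0\{b} + X) has moves =b=> q1
  q1 = (rec X. b.(X + X + 0\{b} + X)) + (rec X. b.(X + X + 0\{b} + X)) + 0\{b} + (rec X. b.(X + X + 0\{b} + X)) has moves =b=> q1
Bisimilarity quotient blocks:
  B0 = {p0, p1, q0, q1}
p0 ∈ B0, q0 ∈ B0 → same block
Bisimilar ⇒ trace-equivalent.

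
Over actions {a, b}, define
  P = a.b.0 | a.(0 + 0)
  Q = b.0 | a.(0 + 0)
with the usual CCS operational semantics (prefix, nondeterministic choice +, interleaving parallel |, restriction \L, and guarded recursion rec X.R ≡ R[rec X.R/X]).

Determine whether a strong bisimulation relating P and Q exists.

NO

P's transition system — 6 states:
  s0 = a.b.0 | a.(0 + 0) → —a→ s1, —a→ s2
  s1 = a.b.0 | (0 + 0) → —a→ s3
  s2 = b.0 | a.(0 + 0) → —a→ s3, —b→ s4
  s3 = b.0 | (0 + 0) → —b→ s5
  s4 = 0 | a.(0 + 0) → —a→ s5
  s5 = 0 | (0 + 0) → ∅
Q's transition system — 4 states:
  t0 = b.0 | a.(0 + 0) → —a→ t1, —b→ t2
  t1 = b.0 | (0 + 0) → —b→ t3
  t2 = 0 | a.(0 + 0) → —a→ t3
  t3 = 0 | (0 + 0) → ∅
Bisimilarity quotient blocks:
  B0 = {s0}
  B1 = {s2, t0}
  B2 = {s3, t1}
  B3 = {s5, t3}
  B4 = {s4, t2}
  B5 = {s1}
s0 ∈ B0, t0 ∈ B1 → different blocks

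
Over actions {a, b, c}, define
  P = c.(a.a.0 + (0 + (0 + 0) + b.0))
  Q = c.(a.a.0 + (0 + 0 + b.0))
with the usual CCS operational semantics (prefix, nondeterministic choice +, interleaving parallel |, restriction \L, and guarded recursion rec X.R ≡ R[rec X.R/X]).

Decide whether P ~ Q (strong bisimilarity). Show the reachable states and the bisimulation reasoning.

LTS(P): 4 reachable states
  s0 = c.(a.a.0 + (0 + (0 + 0) + b.0)) | --c--▸ s1
  s1 = a.a.0 + (0 + (0 + 0) + b.0) | --a--▸ s2, --b--▸ s3
  s2 = a.0 | --a--▸ s3
  s3 = 0 | (no moves)
LTS(Q): 4 reachable states
  t0 = c.(a.a.0 + (0 + 0 + b.0)) | --c--▸ t1
  t1 = a.a.0 + (0 + 0 + b.0) | --a--▸ t2, --b--▸ t3
  t2 = a.0 | --a--▸ t3
  t3 = 0 | (no moves)
Coarsest stable partition (strong bisimilarity classes):
  B0 = {s0, t0}
  B1 = {s1, t1}
  B2 = {s3, t3}
  B3 = {s2, t2}
s0 ∈ B0, t0 ∈ B0 → same block

P ~ Q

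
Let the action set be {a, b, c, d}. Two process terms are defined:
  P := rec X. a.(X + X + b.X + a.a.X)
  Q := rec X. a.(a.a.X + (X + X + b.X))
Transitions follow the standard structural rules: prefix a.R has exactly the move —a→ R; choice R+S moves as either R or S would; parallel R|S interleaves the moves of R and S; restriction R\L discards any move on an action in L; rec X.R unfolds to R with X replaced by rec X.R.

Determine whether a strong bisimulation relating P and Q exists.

bisimilar

LTS(P): 3 reachable states
  s0 = rec X. a.(X + X + b.X + a.a.X) :: -a-> s1
  s1 = (rec X. a.(X + X + b.X + a.a.X)) + (rec X. a.(X + X + b.X + a.a.X)) + b.(rec X. a.(X + X + b.X + a.a.X)) + a.a.(rec X. a.(X + X + b.X + a.a.X)) :: -a-> s1, -a-> s2, -b-> s0
  s2 = a.(rec X. a.(X + X + b.X + a.a.X)) :: -a-> s0
LTS(Q): 3 reachable states
  t0 = rec X. a.(a.a.X + (X + X + b.X)) :: -a-> t1
  t1 = a.a.(rec X. a.(a.a.X + (X + X + b.X))) + ((rec X. a.(a.a.X + (X + X + b.X))) + (rec X. a.(a.a.X + (X + X + b.X))) + b.(rec X. a.(a.a.X + (X + X + b.X)))) :: -a-> t1, -a-> t2, -b-> t0
  t2 = a.(rec X. a.(a.a.X + (X + X + b.X))) :: -a-> t0
Bisimilarity quotient blocks:
  B0 = {s0, t0}
  B1 = {s1, t1}
  B2 = {s2, t2}
s0 ∈ B0, t0 ∈ B0 → same block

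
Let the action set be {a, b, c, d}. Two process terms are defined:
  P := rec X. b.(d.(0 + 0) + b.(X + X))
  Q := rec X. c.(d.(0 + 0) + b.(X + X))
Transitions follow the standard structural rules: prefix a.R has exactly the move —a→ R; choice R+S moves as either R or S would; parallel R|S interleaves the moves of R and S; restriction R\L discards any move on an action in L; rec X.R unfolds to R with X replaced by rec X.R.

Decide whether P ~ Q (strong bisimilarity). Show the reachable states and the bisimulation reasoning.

LTS(P): 4 reachable states
  s0 = rec X. b.(d.(0 + 0) + b.(X + X)) → ··b··> s1
  s1 = d.(0 + 0) + b.((rec X. b.(d.(0 + 0) + b.(X + X))) + (rec X. b.(d.(0 + 0) + b.(X + X)))) → ··b··> s2, ··d··> s3
  s2 = (rec X. b.(d.(0 + 0) + b.(X + X))) + (rec X. b.(d.(0 + 0) + b.(X + X))) → ··b··> s1
  s3 = 0 + 0 → deadlocked
LTS(Q): 4 reachable states
  t0 = rec X. c.(d.(0 + 0) + b.(X + X)) → ··c··> t1
  t1 = d.(0 + 0) + b.((rec X. c.(d.(0 + 0) + b.(X + X))) + (rec X. c.(d.(0 + 0) + b.(X + X)))) → ··b··> t2, ··d··> t3
  t2 = (rec X. c.(d.(0 + 0) + b.(X + X))) + (rec X. c.(d.(0 + 0) + b.(X + X))) → ··c··> t1
  t3 = 0 + 0 → deadlocked
Coarsest stable partition (strong bisimilarity classes):
  B0 = {s0, s2}
  B1 = {s1}
  B2 = {s3, t3}
  B3 = {t0, t2}
  B4 = {t1}
s0 ∈ B0, t0 ∈ B3 → different blocks

not bisimilar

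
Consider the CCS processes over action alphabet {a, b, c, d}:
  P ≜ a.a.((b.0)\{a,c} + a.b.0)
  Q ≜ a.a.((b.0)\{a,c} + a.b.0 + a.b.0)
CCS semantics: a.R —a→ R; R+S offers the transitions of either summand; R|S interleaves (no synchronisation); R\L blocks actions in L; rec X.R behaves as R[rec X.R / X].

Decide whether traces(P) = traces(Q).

traces(P) = traces(Q)

P's transition system — 6 states:
  s0 = a.a.((b.0)\{a,c} + a.b.0) ⊢ ··a··> s1
  s1 = a.((b.0)\{a,c} + a.b.0) ⊢ ··a··> s2
  s2 = (b.0)\{a,c} + a.b.0 ⊢ ··a··> s3, ··b··> s4
  s3 = b.0 ⊢ ··b··> s5
  s4 = 0\{a,c} ⊢ deadlocked
  s5 = 0 ⊢ deadlocked
Q's transition system — 6 states:
  t0 = a.a.((b.0)\{a,c} + a.b.0 + a.b.0) ⊢ ··a··> t1
  t1 = a.((b.0)\{a,c} + a.b.0 + a.b.0) ⊢ ··a··> t2
  t2 = (b.0)\{a,c} + a.b.0 + a.b.0 ⊢ ··a··> t3, ··b··> t4
  t3 = b.0 ⊢ ··b··> t5
  t4 = 0\{a,c} ⊢ deadlocked
  t5 = 0 ⊢ deadlocked
Partition-refinement fixed point:
  B0 = {s0, t0}
  B1 = {s1, t1}
  B2 = {s2, t2}
  B3 = {s3, t3}
  B4 = {s4, s5, t4, t5}
s0 ∈ B0, t0 ∈ B0 → same block
Bisimilar ⇒ trace-equivalent.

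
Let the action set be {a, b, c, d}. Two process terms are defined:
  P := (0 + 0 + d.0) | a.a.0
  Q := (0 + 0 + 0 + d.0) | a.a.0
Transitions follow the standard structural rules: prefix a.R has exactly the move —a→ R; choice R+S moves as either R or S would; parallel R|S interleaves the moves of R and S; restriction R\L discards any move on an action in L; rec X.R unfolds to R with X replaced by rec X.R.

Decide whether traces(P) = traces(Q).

LTS(P): 6 reachable states
  s0 = (0 + 0 + d.0) | a.a.0 | -a-> s1, -d-> s2
  s1 = (0 + 0 + d.0) | a.0 | -a-> s3, -d-> s4
  s2 = 0 | a.a.0 | -a-> s4
  s3 = (0 + 0 + d.0) | 0 | -d-> s5
  s4 = 0 | a.0 | -a-> s5
  s5 = 0 | 0 | (no moves)
LTS(Q): 6 reachable states
  t0 = (0 + 0 + 0 + d.0) | a.a.0 | -a-> t1, -d-> t2
  t1 = (0 + 0 + 0 + d.0) | a.0 | -a-> t3, -d-> t4
  t2 = 0 | a.a.0 | -a-> t4
  t3 = (0 + 0 + 0 + d.0) | 0 | -d-> t5
  t4 = 0 | a.0 | -a-> t5
  t5 = 0 | 0 | (no moves)
Coarsest stable partition (strong bisimilarity classes):
  B0 = {s0, t0}
  B1 = {s2, t2}
  B2 = {s4, t4}
  B3 = {s5, t5}
  B4 = {s1, t1}
  B5 = {s3, t3}
s0 ∈ B0, t0 ∈ B0 → same block
Bisimilar ⇒ trace-equivalent.

traces(P) = traces(Q)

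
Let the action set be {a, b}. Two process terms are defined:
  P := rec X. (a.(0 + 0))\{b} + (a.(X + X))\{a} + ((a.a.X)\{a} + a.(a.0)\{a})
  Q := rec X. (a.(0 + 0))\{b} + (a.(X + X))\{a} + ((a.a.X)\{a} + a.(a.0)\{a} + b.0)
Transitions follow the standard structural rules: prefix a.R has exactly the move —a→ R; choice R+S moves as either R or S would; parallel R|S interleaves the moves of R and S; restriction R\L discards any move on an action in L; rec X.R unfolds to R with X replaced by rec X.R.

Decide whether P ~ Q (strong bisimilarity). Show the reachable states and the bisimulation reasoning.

not bisimilar

Reachable graph of P (3 states):
  s0 = rec X. (a.(0 + 0))\{b} + (a.(X + X))\{a} + ((a.a.X)\{a} + a.(a.0)\{a}) ⊢ ··a··> s1, ··a··> s2
  s1 = (0 + 0)\{b} ⊢ stopped
  s2 = (a.0)\{a} ⊢ stopped
Reachable graph of Q (4 states):
  t0 = rec X. (a.(0 + 0))\{b} + (a.(X + X))\{a} + ((a.a.X)\{a} + a.(a.0)\{a} + b.0) ⊢ ··a··> t1, ··a··> t2, ··b··> t3
  t1 = (0 + 0)\{b} ⊢ stopped
  t2 = (a.0)\{a} ⊢ stopped
  t3 = 0 ⊢ stopped
Coarsest stable partition (strong bisimilarity classes):
  B0 = {s0}
  B1 = {s1, s2, t1, t2, t3}
  B2 = {t0}
s0 ∈ B0, t0 ∈ B2 → different blocks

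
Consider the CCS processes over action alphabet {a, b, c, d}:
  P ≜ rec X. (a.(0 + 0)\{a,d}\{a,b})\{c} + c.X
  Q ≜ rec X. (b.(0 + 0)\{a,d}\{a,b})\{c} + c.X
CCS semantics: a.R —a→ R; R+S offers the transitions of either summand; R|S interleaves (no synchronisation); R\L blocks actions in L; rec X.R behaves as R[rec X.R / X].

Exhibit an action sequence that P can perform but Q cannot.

a

P's transition system — 2 states:
  m0 = rec X. (a.(0 + 0)\{a,d}\{a,b})\{c} + c.X | --a--▸ m1, --c--▸ m0
  m1 = (0 + 0)\{a,d}\{a,b}\{c} | deadlocked
Q's transition system — 2 states:
  n0 = rec X. (b.(0 + 0)\{a,d}\{a,b})\{c} + c.X | --b--▸ n1, --c--▸ n0
  n1 = (0 + 0)\{a,d}\{a,b}\{c} | deadlocked
Trace ⟨a⟩ through P, begin at {m0}:
  step 1 (a): {m1}
  P completes σ.
Trace ⟨a⟩ through Q, begin at {n0}:
  step 1 (a): no successor for Q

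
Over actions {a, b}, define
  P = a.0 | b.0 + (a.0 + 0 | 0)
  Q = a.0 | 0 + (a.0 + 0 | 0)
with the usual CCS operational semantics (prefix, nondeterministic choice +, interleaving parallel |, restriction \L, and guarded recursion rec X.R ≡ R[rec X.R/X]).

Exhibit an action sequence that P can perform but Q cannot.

b

P's transition system — 5 states:
  s0 = a.0 | b.0 + (a.0 + 0 | 0) | —a→ s1, —a→ s2, —b→ s3
  s1 = 0 | (no moves)
  s2 = 0 | b.0 | —b→ s4
  s3 = a.0 | 0 | —a→ s4
  s4 = 0 | 0 | (no moves)
Q's transition system — 3 states:
  t0 = a.0 | 0 + (a.0 + 0 | 0) | —a→ t1, —a→ t2
  t1 = 0 | (no moves)
  t2 = 0 | 0 | (no moves)
Trace ⟨b⟩ through P, begin at {s0}:
  step 1 (b): {s3}
  P completes σ.
Trace ⟨b⟩ through Q, begin at {t0}:
  step 1 (b): ∅ (Q stuck)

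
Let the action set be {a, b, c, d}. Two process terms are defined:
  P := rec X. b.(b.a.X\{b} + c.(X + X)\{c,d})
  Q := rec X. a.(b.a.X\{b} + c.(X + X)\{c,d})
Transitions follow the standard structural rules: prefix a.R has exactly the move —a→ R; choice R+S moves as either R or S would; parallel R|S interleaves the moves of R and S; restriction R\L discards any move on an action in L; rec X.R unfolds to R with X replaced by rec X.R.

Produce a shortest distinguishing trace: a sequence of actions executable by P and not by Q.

b

Reachable graph of P (8 states):
  m0 = rec X. b.(b.a.X\{b} + c.(X + X)\{c,d}) has moves ··b··> m1
  m1 = b.a.(rec X. b.(b.a.X\{b} + c.(X + X)\{c,d}))\{b} + c.((rec X. b.(b.a.X\{b} + c.(X + X)\{c,d})) + (rec X. b.(b.a.X\{b} + c.(X + X)\{c,d})))\{c,d} has moves ··b··> m2, ··c··> m3
  m2 = a.(rec X. b.(b.a.X\{b} + c.(X + X)\{c,d}))\{b} has moves ··a··> m4
  m3 = ((rec X. b.(b.a.X\{b} + c.(X + X)\{c,d})) + (rec X. b.(b.a.X\{b} + c.(X + X)\{c,d})))\{c,d} has moves ··b··> m5
  m4 = (rec X. b.(b.a.X\{b} + c.(X + X)\{c,d}))\{b} has moves stopped
  m5 = (b.a.(rec X. b.(b.a.X\{b} + c.(X + X)\{c,d}))\{b} + c.((rec X. b.(b.a.X\{b} + c.(X + X)\{c,d})) + (rec X. b.(b.a.X\{b} + c.(X + X)\{c,d})))\{c,d})\{c,d} has moves ··b··> m6
  m6 = (a.(rec X. b.(b.a.X\{b} + c.(X + X)\{c,d}))\{b})\{c,d} has moves ··a··> m7
  m7 = (rec X. b.(b.a.X\{b} + c.(X + X)\{c,d}))\{b}\{c,d} has moves stopped
Reachable graph of Q (12 states):
  n0 = rec X. a.(b.a.X\{b} + c.(X + X)\{c,d}) has moves ··a··> n1
  n1 = b.a.(rec X. a.(b.a.X\{b} + c.(X + X)\{c,d}))\{b} + c.((rec X. a.(b.a.X\{b} + c.(X + X)\{c,d})) + (rec X. a.(b.a.X\{b} + c.(X + X)\{c,d})))\{c,d} has moves ··b··> n2, ··c··> n3
  n2 = a.(rec X. a.(b.a.X\{b} + c.(X + X)\{c,d}))\{b} has moves ··a··> n4
  n3 = ((rec X. a.(b.a.X\{b} + c.(X + X)\{c,d})) + (rec X. a.(b.a.X\{b} + c.(X + X)\{c,d})))\{c,d} has moves ··a··> n5
  n4 = (rec X. a.(b.a.X\{b} + c.(X + X)\{c,d}))\{b} has moves ··a··> n6
  n5 = (b.a.(rec X. a.(b.a.X\{b} + c.(X + X)\{c,d}))\{b} + c.((rec X. a.(b.a.X\{b} + c.(X + X)\{c,d})) + (rec X. a.(b.a.X\{b} + c.(X + X)\{c,d})))\{c,d})\{c,d} has moves ··b··> n7
  n6 = (b.a.(rec X. a.(b.a.X\{b} + c.(X + X)\{c,d}))\{b} + c.((rec X. a.(b.a.X\{b} + c.(X + X)\{c,d})) + (rec X. a.(b.a.X\{b} + c.(X + X)\{c,d})))\{c,d})\{b} has moves ··c··> n8
  n7 = (a.(rec X. a.(b.a.X\{b} + c.(X + X)\{c,d}))\{b})\{c,d} has moves ··a··> n9
  n8 = ((rec X. a.(b.a.X\{b} + c.(X + X)\{c,d})) + (rec X. a.(b.a.X\{b} + c.(X + X)\{c,d})))\{c,d}\{b} has moves ··a··> n10
  n9 = (rec X. a.(b.a.X\{b} + c.(X + X)\{c,d}))\{b}\{c,d} has moves ··a··> n11
  n10 = (b.a.(rec X. a.(b.a.X\{b} + c.(X + X)\{c,d}))\{b} + c.((rec X. a.(b.a.X\{b} + c.(X + X)\{c,d})) + (rec X. a.(b.a.X\{b} + c.(X + X)\{c,d})))\{c,d})\{c,d}\{b} has moves stopped
  n11 = (b.a.(rec X. a.(b.a.X\{b} + c.(X + X)\{c,d}))\{b} + c.((rec X. a.(b.a.X\{b} + c.(X + X)\{c,d})) + (rec X. a.(b.a.X\{b} + c.(X + X)\{c,d})))\{c,d})\{b}\{c,d} has moves stopped
Executing b from P (initial set {m0}):
  step 1 (b): {m1}
  P completes σ.
Executing b from Q (initial set {n0}):
  step 1 (b): ∅ (Q stuck)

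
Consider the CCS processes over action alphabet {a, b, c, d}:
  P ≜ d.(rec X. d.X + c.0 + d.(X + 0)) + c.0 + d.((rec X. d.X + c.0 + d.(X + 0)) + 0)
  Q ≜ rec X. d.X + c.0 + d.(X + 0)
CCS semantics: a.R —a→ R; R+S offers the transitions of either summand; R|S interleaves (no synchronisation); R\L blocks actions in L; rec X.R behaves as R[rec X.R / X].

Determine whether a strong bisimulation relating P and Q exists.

YES

LTS(P): 4 reachable states
  p0 = d.(rec X. d.X + c.0 + d.(X + 0)) + c.0 + d.((rec X. d.X + c.0 + d.(X + 0)) + 0) | -c-> p1, -d-> p2, -d-> p3
  p1 = 0 | stopped
  p2 = (rec X. d.X + c.0 + d.(X + 0)) + 0 | -c-> p1, -d-> p2, -d-> p3
  p3 = rec X. d.X + c.0 + d.(X + 0) | -c-> p1, -d-> p2, -d-> p3
LTS(Q): 3 reachable states
  q0 = rec X. d.X + c.0 + d.(X + 0) | -c-> q1, -d-> q0, -d-> q2
  q1 = 0 | stopped
  q2 = (rec X. d.X + c.0 + d.(X + 0)) + 0 | -c-> q1, -d-> q0, -d-> q2
Coarsest stable partition (strong bisimilarity classes):
  B0 = {p0, p2, p3, q0, q2}
  B1 = {p1, q1}
p0 ∈ B0, q0 ∈ B0 → same block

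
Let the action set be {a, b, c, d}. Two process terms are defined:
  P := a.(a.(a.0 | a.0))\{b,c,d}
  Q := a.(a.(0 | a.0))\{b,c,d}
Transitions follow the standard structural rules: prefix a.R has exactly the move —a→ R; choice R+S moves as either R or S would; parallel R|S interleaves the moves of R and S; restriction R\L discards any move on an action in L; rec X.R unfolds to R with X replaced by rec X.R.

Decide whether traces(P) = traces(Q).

NO — witness ⟨aaaa⟩

LTS(P): 6 reachable states
  p0 = a.(a.(a.0 | a.0))\{b,c,d} ⊢ =a=> p1
  p1 = (a.(a.0 | a.0))\{b,c,d} ⊢ =a=> p2
  p2 = (a.0 | a.0)\{b,c,d} ⊢ =a=> p3, =a=> p4
  p3 = (0 | a.0)\{b,c,d} ⊢ =a=> p5
  p4 = (a.0 | 0)\{b,c,d} ⊢ =a=> p5
  p5 = (0 | 0)\{b,c,d} ⊢ stopped
LTS(Q): 4 reachable states
  q0 = a.(a.(0 | a.0))\{b,c,d} ⊢ =a=> q1
  q1 = (a.(0 | a.0))\{b,c,d} ⊢ =a=> q2
  q2 = (0 | a.0)\{b,c,d} ⊢ =a=> q3
  q3 = (0 | 0)\{b,c,d} ⊢ stopped
Trace ⟨aaaa⟩ through P, begin at {p0}:
  [1] a ⇒ {p1}
  [2] a ⇒ {p2}
  [3] a ⇒ {p3, p4}
  [4] a ⇒ {p5}
  P completes σ.
Trace ⟨aaaa⟩ through Q, begin at {q0}:
  [1] a ⇒ {q1}
  [2] a ⇒ {q2}
  [3] a ⇒ {q3}
  [4] a ⇒ no successor for Q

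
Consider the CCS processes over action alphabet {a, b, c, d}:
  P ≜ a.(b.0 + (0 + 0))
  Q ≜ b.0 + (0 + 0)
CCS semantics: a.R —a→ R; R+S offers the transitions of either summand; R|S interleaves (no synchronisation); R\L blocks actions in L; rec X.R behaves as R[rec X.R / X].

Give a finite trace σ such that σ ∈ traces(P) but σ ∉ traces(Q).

Reachable graph of P (3 states):
  m0 = a.(b.0 + (0 + 0)) | --a--▸ m1
  m1 = b.0 + (0 + 0) | --b--▸ m2
  m2 = 0 | deadlocked
Reachable graph of Q (2 states):
  n0 = b.0 + (0 + 0) | --b--▸ n1
  n1 = 0 | deadlocked
Trace ⟨a⟩ through P, begin at {m0}:
  [1] a ⇒ {m1}
  ✓ P
Trace ⟨a⟩ through Q, begin at {n0}:
  [1] a ⇒ no successor for Q

a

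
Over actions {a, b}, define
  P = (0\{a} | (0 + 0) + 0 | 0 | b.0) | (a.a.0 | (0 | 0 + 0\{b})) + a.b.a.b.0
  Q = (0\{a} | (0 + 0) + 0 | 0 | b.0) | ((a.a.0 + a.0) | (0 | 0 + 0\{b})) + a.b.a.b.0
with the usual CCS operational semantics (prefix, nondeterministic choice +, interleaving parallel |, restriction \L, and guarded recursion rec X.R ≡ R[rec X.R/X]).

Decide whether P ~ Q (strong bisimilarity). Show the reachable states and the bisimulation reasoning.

NO

Reachable graph of P (10 states):
  m0 = (0\{a} | (0 + 0) + 0 | 0 | b.0) | (a.a.0 | (0 | 0 + 0\{b})) + a.b.a.b.0 :: -a-> m1, -a-> m2, -b-> m3
  m1 = (0\{a} | (0 + 0) + 0 | 0 | b.0) | (a.0 | (0 | 0 + 0\{b})) :: -a-> m4, -b-> m5
  m2 = b.a.b.0 :: -b-> m6
  m3 = 0 | 0 | 0 | (a.a.0 | (0 | 0 + 0\{b})) :: -a-> m5
  m4 = (0\{a} | (0 + 0) + 0 | 0 | b.0) | (0 | (0 | 0 + 0\{b})) :: -b-> m7
  m5 = 0 | 0 | 0 | (a.0 | (0 | 0 + 0\{b})) :: -a-> m7
  m6 = a.b.0 :: -a-> m8
  m7 = 0 | 0 | 0 | (0 | (0 | 0 + 0\{b})) :: (no moves)
  m8 = b.0 :: -b-> m9
  m9 = 0 :: (no moves)
Reachable graph of Q (10 states):
  n0 = (0\{a} | (0 + 0) + 0 | 0 | b.0) | ((a.a.0 + a.0) | (0 | 0 + 0\{b})) + a.b.a.b.0 :: -a-> n1, -a-> n2, -a-> n3, -b-> n4
  n1 = (0\{a} | (0 + 0) + 0 | 0 | b.0) | (0 | (0 | 0 + 0\{b})) :: -b-> n5
  n2 = (0\{a} | (0 + 0) + 0 | 0 | b.0) | (a.0 | (0 | 0 + 0\{b})) :: -a-> n1, -b-> n6
  n3 = b.a.b.0 :: -b-> n7
  n4 = 0 | 0 | 0 | ((a.a.0 + a.0) | (0 | 0 + 0\{b})) :: -a-> n5, -a-> n6
  n5 = 0 | 0 | 0 | (0 | (0 | 0 + 0\{b})) :: (no moves)
  n6 = 0 | 0 | 0 | (a.0 | (0 | 0 + 0\{b})) :: -a-> n5
  n7 = a.b.0 :: -a-> n8
  n8 = b.0 :: -b-> n9
  n9 = 0 :: (no moves)
Coarsest stable partition (strong bisimilarity classes):
  B0 = {m0}
  B1 = {m2, n3}
  B2 = {m6, n7}
  B3 = {m4, m8, n1, n8}
  B4 = {m7, m9, n5, n9}
  B5 = {m3}
  B6 = {m5, n6}
  B7 = {m1, n2}
  B8 = {n0}
  B9 = {n4}
m0 ∈ B0, n0 ∈ B8 → different blocks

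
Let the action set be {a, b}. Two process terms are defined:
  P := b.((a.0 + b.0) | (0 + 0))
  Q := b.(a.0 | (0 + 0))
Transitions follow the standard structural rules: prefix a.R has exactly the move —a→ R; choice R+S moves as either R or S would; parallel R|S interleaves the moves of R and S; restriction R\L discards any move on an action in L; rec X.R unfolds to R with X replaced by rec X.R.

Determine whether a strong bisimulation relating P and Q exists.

P ≁ Q

P's transition system — 3 states:
  u0 = b.((a.0 + b.0) | (0 + 0)) :: =b=> u1
  u1 = (a.0 + b.0) | (0 + 0) :: =a=> u2, =b=> u2
  u2 = 0 | (0 + 0) :: (no moves)
Q's transition system — 3 states:
  v0 = b.(a.0 | (0 + 0)) :: =b=> v1
  v1 = a.0 | (0 + 0) :: =a=> v2
  v2 = 0 | (0 + 0) :: (no moves)
Bisimilarity quotient blocks:
  B0 = {u0}
  B1 = {u1}
  B2 = {u2, v2}
  B3 = {v0}
  B4 = {v1}
u0 ∈ B0, v0 ∈ B3 → different blocks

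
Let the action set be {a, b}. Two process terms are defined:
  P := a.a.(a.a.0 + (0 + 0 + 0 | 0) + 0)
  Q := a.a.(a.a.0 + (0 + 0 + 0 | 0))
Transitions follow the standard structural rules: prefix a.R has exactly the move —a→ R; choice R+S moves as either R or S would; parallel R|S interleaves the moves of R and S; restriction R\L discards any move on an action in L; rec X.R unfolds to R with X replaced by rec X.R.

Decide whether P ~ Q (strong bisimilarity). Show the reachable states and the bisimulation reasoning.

LTS(P): 5 reachable states
  u0 = a.a.(a.a.0 + (0 + 0 + 0 | 0) + 0) :: --a--▸ u1
  u1 = a.(a.a.0 + (0 + 0 + 0 | 0) + 0) :: --a--▸ u2
  u2 = a.a.0 + (0 + 0 + 0 | 0) + 0 :: --a--▸ u3
  u3 = a.0 :: --a--▸ u4
  u4 = 0 :: deadlocked
LTS(Q): 5 reachable states
  v0 = a.a.(a.a.0 + (0 + 0 + 0 | 0)) :: --a--▸ v1
  v1 = a.(a.a.0 + (0 + 0 + 0 | 0)) :: --a--▸ v2
  v2 = a.a.0 + (0 + 0 + 0 | 0) :: --a--▸ v3
  v3 = a.0 :: --a--▸ v4
  v4 = 0 :: deadlocked
Bisimilarity quotient blocks:
  B0 = {u0, v0}
  B1 = {u1, v1}
  B2 = {u2, v2}
  B3 = {u3, v3}
  B4 = {u4, v4}
u0 ∈ B0, v0 ∈ B0 → same block

YES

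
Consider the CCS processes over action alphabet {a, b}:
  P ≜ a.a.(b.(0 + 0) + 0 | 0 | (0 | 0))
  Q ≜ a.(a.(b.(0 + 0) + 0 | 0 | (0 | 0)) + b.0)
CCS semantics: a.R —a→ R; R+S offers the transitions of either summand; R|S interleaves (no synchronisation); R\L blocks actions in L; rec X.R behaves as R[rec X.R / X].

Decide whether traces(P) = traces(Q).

Reachable graph of P (4 states):
  s0 = a.a.(b.(0 + 0) + 0 | 0 | (0 | 0)) ⊢ ··a··> s1
  s1 = a.(b.(0 + 0) + 0 | 0 | (0 | 0)) ⊢ ··a··> s2
  s2 = b.(0 + 0) + 0 | 0 | (0 | 0) ⊢ ··b··> s3
  s3 = 0 + 0 ⊢ deadlocked
Reachable graph of Q (5 states):
  t0 = a.(a.(b.(0 + 0) + 0 | 0 | (0 | 0)) + b.0) ⊢ ··a··> t1
  t1 = a.(b.(0 + 0) + 0 | 0 | (0 | 0)) + b.0 ⊢ ··a··> t2, ··b··> t3
  t2 = b.(0 + 0) + 0 | 0 | (0 | 0) ⊢ ··b··> t4
  t3 = 0 ⊢ deadlocked
  t4 = 0 + 0 ⊢ deadlocked
Trace ⟨ab⟩ through Q, begin at {t0}:
  [1] a ⇒ {t1}
  [2] b ⇒ {t3}
  ✓ Q
Trace ⟨ab⟩ through P, begin at {s0}:
  [1] a ⇒ {s1}
  [2] b ⇒ ∅ (P stuck)

NO — witness ⟨ab⟩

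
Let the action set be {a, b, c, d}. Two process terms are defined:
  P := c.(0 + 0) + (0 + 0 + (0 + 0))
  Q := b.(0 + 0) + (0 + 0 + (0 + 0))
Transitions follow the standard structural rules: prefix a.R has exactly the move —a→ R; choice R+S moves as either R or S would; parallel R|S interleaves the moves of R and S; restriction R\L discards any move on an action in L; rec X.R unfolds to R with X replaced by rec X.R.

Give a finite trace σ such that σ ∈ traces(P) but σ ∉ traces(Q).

Reachable graph of P (2 states):
  m0 = c.(0 + 0) + (0 + 0 + (0 + 0)) :: —c→ m1
  m1 = 0 + 0 :: (no moves)
Reachable graph of Q (2 states):
  n0 = b.(0 + 0) + (0 + 0 + (0 + 0)) :: —b→ n1
  n1 = 0 + 0 :: (no moves)
Run σ = ⟨c⟩ on P: start {m0}
  step 1 (c): {m1}
  — P admits the full trace.
Run σ = ⟨c⟩ on Q: start {n0}
  step 1 (c): ∅ (Q stuck)

c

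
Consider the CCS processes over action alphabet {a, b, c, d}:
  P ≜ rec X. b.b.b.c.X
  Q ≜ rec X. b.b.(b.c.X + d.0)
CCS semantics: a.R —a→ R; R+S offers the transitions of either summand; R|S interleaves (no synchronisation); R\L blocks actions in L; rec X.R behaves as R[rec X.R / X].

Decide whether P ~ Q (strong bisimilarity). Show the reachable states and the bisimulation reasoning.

P's transition system — 4 states:
  s0 = rec X. b.b.b.c.X ⊢ -b-> s1
  s1 = b.b.c.(rec X. b.b.b.c.X) ⊢ -b-> s2
  s2 = b.c.(rec X. b.b.b.c.X) ⊢ -b-> s3
  s3 = c.(rec X. b.b.b.c.X) ⊢ -c-> s0
Q's transition system — 5 states:
  t0 = rec X. b.b.(b.c.X + d.0) ⊢ -b-> t1
  t1 = b.(b.c.(rec X. b.b.(b.c.X + d.0)) + d.0) ⊢ -b-> t2
  t2 = b.c.(rec X. b.b.(b.c.X + d.0)) + d.0 ⊢ -b-> t3, -d-> t4
  t3 = c.(rec X. b.b.(b.c.X + d.0)) ⊢ -c-> t0
  t4 = 0 ⊢ (no moves)
Coarsest stable partition (strong bisimilarity classes):
  B0 = {s0}
  B1 = {s1}
  B2 = {s2}
  B3 = {s3}
  B4 = {t0}
  B5 = {t1}
  B6 = {t2}
  B7 = {t4}
  B8 = {t3}
s0 ∈ B0, t0 ∈ B4 → different blocks

P ≁ Q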